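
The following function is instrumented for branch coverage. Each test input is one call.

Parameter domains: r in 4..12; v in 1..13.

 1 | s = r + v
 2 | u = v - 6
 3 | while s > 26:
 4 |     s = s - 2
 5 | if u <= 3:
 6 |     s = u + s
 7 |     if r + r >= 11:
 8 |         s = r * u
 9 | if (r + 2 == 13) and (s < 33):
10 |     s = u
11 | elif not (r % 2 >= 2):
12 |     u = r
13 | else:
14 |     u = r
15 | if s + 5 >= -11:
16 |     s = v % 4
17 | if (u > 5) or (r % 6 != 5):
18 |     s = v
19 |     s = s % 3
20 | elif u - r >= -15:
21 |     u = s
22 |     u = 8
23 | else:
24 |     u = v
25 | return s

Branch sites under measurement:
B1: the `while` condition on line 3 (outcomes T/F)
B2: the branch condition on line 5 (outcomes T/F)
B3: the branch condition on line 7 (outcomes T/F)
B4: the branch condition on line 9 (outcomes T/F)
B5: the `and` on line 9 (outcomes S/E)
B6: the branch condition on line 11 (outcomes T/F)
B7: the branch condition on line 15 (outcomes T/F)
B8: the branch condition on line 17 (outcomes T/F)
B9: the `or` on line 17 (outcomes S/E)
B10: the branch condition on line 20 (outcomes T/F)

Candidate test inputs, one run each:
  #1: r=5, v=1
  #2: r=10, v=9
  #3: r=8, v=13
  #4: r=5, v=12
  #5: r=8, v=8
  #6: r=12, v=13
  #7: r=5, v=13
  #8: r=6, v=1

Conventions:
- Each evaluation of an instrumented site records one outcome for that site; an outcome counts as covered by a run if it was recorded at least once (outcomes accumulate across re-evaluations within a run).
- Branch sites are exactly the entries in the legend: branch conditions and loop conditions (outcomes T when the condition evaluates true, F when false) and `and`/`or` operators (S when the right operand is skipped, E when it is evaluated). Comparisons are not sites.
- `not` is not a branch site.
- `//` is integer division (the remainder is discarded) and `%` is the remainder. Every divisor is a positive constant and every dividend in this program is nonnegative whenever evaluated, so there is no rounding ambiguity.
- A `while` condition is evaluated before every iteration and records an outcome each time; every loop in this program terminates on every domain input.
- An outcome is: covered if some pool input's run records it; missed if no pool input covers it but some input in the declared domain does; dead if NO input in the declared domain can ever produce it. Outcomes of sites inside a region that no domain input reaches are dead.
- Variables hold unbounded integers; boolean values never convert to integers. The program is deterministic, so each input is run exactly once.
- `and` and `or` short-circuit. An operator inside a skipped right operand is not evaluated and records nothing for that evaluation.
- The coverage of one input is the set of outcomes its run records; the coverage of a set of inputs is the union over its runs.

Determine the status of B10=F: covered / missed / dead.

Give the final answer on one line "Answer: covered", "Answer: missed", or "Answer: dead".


no pool input records B10=F
but domain input (r=11, v=1) does record it -> reachable, so missed
Answer: missed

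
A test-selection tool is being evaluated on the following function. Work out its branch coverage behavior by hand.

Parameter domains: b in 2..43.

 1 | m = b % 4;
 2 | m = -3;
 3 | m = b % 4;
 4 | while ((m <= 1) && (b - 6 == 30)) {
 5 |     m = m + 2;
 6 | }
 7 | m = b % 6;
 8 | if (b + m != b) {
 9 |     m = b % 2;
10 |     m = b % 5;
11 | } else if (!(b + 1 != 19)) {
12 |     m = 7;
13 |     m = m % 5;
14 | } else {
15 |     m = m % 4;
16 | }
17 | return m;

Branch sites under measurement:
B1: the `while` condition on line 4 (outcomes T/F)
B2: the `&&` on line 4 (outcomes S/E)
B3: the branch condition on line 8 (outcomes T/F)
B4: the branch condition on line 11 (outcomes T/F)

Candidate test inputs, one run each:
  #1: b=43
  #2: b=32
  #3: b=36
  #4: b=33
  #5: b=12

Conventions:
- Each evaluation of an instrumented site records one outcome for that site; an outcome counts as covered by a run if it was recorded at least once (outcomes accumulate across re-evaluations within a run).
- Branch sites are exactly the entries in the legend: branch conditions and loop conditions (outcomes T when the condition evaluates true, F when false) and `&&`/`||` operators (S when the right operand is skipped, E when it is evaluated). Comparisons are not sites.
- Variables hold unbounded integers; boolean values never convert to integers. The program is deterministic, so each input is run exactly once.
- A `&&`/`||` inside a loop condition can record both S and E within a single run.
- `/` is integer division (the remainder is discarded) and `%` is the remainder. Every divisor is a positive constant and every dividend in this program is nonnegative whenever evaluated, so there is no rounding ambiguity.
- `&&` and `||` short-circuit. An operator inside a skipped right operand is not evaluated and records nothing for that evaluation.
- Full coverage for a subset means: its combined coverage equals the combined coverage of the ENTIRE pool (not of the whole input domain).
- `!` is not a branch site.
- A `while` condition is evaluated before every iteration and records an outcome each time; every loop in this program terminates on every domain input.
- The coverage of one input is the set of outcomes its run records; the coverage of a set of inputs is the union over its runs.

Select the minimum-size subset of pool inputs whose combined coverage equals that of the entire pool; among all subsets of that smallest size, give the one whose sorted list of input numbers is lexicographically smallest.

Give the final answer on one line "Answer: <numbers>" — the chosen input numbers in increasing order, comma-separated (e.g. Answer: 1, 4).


input #1, b=43: outcomes B1=F, B2=S, B3=T
input #2, b=32: outcomes B1=F, B2=E, B3=T
input #3, b=36: outcomes B1=T, B1=F, B2=S, B2=E, B3=F, B4=F
input #4, b=33: outcomes B1=F, B2=E, B3=T
input #5, b=12: outcomes B1=F, B2=E, B3=F, B4=F
the full pool covers 7 outcomes: B1=T, B1=F, B2=S, B2=E, B3=T, B3=F, B4=F
checked all size-1 subsets: none covers 7 outcomes (max 6/7)
inputs {1, 3} (size 2) cover everything; no size-2 subset with a lexicographically smaller index list covers all 7
Answer: 1, 3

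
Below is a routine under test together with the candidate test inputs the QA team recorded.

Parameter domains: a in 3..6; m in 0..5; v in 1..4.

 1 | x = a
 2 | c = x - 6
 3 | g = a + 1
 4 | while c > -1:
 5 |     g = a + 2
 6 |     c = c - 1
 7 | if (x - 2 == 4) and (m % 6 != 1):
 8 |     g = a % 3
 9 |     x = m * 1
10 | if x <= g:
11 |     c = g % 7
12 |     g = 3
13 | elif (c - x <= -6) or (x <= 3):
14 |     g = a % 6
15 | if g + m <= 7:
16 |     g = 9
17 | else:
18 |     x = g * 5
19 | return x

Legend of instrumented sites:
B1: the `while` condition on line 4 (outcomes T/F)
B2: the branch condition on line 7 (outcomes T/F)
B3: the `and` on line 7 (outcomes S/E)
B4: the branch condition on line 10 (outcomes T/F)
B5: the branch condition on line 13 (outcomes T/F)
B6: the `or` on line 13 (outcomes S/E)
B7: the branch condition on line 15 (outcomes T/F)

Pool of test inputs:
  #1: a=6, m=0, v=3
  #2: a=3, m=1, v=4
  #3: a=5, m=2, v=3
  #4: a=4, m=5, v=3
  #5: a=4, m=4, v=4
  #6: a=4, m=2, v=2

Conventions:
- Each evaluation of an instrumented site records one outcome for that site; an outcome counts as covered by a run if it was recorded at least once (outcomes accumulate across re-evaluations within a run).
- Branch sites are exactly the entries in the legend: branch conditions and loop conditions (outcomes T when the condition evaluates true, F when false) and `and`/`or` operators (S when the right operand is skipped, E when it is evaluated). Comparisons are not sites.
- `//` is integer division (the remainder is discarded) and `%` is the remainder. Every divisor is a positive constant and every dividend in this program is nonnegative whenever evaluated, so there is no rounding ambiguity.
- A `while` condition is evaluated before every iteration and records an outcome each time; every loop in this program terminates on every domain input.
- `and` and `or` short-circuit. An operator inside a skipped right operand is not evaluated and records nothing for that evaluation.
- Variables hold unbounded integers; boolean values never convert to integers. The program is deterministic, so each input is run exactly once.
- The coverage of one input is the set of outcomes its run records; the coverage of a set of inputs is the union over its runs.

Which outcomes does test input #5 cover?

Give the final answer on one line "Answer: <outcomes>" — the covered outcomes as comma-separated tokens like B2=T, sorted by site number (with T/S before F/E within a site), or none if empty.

Simulating input #5 (a=4, m=4, v=4) step by step:
  B1->F, B3->S, B2->F, B4->T, B7->T
deduplicating events, the covered set is: B1=F, B2=F, B3=S, B4=T, B7=T

Answer: B1=F, B2=F, B3=S, B4=T, B7=T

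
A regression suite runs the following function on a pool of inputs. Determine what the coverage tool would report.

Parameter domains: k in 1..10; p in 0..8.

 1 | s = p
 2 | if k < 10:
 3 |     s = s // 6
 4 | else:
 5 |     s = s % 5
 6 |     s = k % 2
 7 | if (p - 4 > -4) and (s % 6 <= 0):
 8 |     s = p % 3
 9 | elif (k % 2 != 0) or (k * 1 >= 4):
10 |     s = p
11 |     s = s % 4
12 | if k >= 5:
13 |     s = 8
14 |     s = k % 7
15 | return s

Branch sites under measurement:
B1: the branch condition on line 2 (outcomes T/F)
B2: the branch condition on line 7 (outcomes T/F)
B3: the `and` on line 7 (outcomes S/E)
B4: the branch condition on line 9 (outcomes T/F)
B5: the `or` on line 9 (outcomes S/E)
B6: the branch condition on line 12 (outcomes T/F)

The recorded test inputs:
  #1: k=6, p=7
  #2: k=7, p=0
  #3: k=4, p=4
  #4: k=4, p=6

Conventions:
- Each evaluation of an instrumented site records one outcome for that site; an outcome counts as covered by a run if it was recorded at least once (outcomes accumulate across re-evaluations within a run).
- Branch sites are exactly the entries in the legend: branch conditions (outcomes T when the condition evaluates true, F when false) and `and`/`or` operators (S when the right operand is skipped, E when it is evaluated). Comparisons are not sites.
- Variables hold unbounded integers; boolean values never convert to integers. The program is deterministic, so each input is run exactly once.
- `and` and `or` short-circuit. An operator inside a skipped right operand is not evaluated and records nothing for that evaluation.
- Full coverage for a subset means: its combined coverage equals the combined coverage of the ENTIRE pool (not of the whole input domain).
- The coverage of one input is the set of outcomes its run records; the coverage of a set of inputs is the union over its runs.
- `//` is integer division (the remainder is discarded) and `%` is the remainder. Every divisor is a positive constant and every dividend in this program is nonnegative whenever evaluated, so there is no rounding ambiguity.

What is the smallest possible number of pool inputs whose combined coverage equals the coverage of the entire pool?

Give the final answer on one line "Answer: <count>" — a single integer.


input #1 (k=6, p=7): events B1->T, B3->E, B2->F, B5->E, B4->T, B6->T; covers B1=T, B2=F, B3=E, B4=T, B5=E, B6=T
input #2 (k=7, p=0): events B1->T, B3->S, B2->F, B5->S, B4->T, B6->T; covers B1=T, B2=F, B3=S, B4=T, B5=S, B6=T
input #3 (k=4, p=4): events B1->T, B3->E, B2->T, B6->F; covers B1=T, B2=T, B3=E, B6=F
input #4 (k=4, p=6): events B1->T, B3->E, B2->F, B5->E, B4->T, B6->F; covers B1=T, B2=F, B3=E, B4=T, B5=E, B6=F
together the pool reaches 10 outcomes: B1=T, B2=T, B2=F, B3=S, B3=E, B4=T, B5=S, B5=E, B6=T, B6=F
no size-1 subset reaches all 10 outcomes (best union: 6/10)
no size-2 subset reaches all 10 outcomes (best union: 9/10)
inputs {1, 2, 3} (size 3) cover everything; no size-3 subset with a lexicographically smaller index list covers all 10
Answer: 3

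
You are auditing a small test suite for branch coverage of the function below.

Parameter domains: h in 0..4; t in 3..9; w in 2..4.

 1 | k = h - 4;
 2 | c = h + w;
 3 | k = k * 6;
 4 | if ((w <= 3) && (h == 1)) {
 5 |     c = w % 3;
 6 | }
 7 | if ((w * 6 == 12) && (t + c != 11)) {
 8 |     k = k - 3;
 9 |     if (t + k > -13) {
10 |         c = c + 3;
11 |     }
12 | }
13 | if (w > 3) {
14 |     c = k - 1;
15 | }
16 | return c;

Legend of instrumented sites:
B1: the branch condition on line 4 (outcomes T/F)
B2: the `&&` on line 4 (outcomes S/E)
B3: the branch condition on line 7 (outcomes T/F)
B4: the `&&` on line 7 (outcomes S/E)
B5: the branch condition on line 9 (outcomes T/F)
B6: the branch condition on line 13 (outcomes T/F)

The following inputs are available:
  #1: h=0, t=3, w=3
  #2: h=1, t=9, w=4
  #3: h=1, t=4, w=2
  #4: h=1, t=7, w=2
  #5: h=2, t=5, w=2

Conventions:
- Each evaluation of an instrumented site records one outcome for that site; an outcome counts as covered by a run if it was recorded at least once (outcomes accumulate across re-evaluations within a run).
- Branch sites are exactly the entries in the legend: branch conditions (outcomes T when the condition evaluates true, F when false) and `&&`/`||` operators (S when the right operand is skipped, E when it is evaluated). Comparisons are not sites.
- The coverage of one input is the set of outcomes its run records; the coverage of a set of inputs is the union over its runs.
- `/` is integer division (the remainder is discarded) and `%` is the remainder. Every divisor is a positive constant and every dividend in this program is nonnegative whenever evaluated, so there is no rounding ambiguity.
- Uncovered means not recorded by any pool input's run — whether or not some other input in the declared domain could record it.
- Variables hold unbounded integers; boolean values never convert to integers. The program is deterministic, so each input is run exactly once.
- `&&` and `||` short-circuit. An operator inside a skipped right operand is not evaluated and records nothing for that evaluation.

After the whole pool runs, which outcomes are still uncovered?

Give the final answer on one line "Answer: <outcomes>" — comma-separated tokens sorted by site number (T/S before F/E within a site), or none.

input #1 (h=0, t=3, w=3): events B2->E, B1->F, B4->S, B3->F, B6->F; covers B1=F, B2=E, B3=F, B4=S, B6=F
input #2 (h=1, t=9, w=4): events B2->S, B1->F, B4->S, B3->F, B6->T; covers B1=F, B2=S, B3=F, B4=S, B6=T
input #3 (h=1, t=4, w=2): events B2->E, B1->T, B4->E, B3->T, B5->F, B6->F; covers B1=T, B2=E, B3=T, B4=E, B5=F, B6=F
input #4 (h=1, t=7, w=2): events B2->E, B1->T, B4->E, B3->T, B5->F, B6->F; covers B1=T, B2=E, B3=T, B4=E, B5=F, B6=F
input #5 (h=2, t=5, w=2): events B2->E, B1->F, B4->E, B3->T, B5->T, B6->F; covers B1=F, B2=E, B3=T, B4=E, B5=T, B6=F
union over the pool: B1=T, B1=F, B2=S, B2=E, B3=T, B3=F, B4=S, B4=E, B5=T, B5=F, B6=T, B6=F
uncovered (0 of 12): none

Answer: none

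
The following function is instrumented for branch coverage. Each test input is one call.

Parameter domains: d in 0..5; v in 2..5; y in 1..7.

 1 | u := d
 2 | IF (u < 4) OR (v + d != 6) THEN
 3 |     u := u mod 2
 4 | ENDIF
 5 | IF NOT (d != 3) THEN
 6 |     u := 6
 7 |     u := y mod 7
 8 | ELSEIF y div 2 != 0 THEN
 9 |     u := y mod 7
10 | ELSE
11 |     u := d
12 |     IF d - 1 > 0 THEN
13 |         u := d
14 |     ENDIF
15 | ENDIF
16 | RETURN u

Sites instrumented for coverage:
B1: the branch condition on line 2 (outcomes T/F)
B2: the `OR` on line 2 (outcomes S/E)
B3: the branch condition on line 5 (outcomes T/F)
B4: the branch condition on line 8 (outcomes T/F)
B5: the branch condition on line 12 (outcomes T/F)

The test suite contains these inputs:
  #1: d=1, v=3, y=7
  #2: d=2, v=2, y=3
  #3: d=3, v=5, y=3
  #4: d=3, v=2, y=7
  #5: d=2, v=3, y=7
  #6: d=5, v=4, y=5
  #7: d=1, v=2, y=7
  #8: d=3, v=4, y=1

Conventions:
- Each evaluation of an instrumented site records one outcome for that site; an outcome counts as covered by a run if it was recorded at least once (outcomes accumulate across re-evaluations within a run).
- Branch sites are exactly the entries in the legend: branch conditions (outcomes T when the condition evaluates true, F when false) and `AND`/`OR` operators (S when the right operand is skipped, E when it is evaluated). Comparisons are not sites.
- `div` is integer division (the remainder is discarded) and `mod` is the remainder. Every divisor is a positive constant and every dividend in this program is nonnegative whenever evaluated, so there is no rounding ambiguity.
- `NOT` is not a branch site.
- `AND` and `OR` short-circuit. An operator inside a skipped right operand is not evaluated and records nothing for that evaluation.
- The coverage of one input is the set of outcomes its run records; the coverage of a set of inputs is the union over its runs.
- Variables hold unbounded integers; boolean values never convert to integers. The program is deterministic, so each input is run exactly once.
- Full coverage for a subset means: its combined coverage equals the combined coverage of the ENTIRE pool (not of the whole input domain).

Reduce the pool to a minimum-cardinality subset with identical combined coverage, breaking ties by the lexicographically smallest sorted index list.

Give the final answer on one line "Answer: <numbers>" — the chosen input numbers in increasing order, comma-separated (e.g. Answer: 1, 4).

run #1 (d=1, v=3, y=7) runs B2->S, B1->T, B3->F, B4->T; records B1=T, B2=S, B3=F, B4=T
run #2 (d=2, v=2, y=3) runs B2->S, B1->T, B3->F, B4->T; records B1=T, B2=S, B3=F, B4=T
run #3 (d=3, v=5, y=3) runs B2->S, B1->T, B3->T; records B1=T, B2=S, B3=T
run #4 (d=3, v=2, y=7) runs B2->S, B1->T, B3->T; records B1=T, B2=S, B3=T
run #5 (d=2, v=3, y=7) runs B2->S, B1->T, B3->F, B4->T; records B1=T, B2=S, B3=F, B4=T
run #6 (d=5, v=4, y=5) runs B2->E, B1->T, B3->F, B4->T; records B1=T, B2=E, B3=F, B4=T
run #7 (d=1, v=2, y=7) runs B2->S, B1->T, B3->F, B4->T; records B1=T, B2=S, B3=F, B4=T
run #8 (d=3, v=4, y=1) runs B2->S, B1->T, B3->T; records B1=T, B2=S, B3=T
union over all inputs: B1=T, B2=S, B2=E, B3=T, B3=F, B4=T (6 outcomes)
checked all size-1 subsets: none covers 6 outcomes (max 4/6)
size 2: inputs {3, 6} cover all 6 outcomes, and no lexicographically smaller subset of this size does

Answer: 3, 6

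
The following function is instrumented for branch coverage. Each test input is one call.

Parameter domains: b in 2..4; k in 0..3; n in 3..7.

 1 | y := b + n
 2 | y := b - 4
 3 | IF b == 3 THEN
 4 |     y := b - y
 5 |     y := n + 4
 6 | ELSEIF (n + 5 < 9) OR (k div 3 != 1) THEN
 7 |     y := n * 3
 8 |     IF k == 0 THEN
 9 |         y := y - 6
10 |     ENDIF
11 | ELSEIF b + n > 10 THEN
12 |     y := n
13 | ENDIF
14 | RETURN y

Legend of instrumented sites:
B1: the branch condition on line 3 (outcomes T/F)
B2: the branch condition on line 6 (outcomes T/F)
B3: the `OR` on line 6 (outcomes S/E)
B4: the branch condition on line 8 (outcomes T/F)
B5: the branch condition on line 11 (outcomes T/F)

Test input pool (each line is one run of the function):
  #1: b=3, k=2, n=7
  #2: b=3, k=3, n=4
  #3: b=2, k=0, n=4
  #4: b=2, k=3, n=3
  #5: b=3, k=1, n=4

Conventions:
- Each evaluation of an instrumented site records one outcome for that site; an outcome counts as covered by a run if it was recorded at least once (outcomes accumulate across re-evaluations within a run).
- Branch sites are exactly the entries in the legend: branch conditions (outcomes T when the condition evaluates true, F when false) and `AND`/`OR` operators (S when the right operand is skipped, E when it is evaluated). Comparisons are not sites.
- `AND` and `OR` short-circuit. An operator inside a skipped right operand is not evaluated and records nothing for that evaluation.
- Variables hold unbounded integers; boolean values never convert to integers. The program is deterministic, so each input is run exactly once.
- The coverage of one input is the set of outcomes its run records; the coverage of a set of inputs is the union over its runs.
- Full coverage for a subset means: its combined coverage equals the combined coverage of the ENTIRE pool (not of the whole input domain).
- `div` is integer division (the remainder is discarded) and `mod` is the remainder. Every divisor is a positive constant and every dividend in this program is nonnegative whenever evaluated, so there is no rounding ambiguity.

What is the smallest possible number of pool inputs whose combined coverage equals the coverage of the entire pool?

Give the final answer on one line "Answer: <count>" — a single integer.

run #1 (b=3, k=2, n=7) records B1=T
run #2 (b=3, k=3, n=4) records B1=T
run #3 (b=2, k=0, n=4) records B1=F, B2=T, B3=E, B4=T
run #4 (b=2, k=3, n=3) records B1=F, B2=T, B3=S, B4=F
run #5 (b=3, k=1, n=4) records B1=T
pool-wide coverage (7 outcomes): B1=T, B1=F, B2=T, B3=S, B3=E, B4=T, B4=F
size 1 is not enough: best union over all size-1 subsets is 4/7
size 2 is not enough: best union over all size-2 subsets is 6/7
size 3: inputs {1, 3, 4} cover all 7 outcomes, and no lexicographically smaller subset of this size does

Answer: 3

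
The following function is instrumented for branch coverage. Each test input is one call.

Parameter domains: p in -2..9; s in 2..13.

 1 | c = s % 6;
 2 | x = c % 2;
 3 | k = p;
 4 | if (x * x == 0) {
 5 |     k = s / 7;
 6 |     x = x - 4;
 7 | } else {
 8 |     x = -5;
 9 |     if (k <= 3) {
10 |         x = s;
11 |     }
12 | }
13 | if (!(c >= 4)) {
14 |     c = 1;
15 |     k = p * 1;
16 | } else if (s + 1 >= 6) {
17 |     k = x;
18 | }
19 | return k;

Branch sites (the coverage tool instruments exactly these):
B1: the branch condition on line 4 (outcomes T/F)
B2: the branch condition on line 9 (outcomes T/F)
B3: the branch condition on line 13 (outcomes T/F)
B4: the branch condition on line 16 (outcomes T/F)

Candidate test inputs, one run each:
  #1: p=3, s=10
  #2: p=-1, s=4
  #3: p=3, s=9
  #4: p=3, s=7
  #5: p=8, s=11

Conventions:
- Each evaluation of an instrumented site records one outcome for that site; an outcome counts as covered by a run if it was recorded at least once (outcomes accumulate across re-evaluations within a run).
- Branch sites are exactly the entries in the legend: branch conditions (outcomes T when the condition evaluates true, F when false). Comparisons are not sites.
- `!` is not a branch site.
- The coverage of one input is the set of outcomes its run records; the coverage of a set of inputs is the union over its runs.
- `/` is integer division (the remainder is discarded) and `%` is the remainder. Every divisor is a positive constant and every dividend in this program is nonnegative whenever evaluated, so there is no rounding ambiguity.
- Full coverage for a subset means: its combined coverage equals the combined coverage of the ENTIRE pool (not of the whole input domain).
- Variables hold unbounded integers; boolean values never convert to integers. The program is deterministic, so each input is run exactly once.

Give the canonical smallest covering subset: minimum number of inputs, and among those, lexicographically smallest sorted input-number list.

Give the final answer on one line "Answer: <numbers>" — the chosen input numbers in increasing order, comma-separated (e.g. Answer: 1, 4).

test 1 (p=3, s=10) fires B1->T, B3->F, B4->T; hits B1=T, B3=F, B4=T
test 2 (p=-1, s=4) fires B1->T, B3->F, B4->F; hits B1=T, B3=F, B4=F
test 3 (p=3, s=9) fires B1->F, B2->T, B3->T; hits B1=F, B2=T, B3=T
test 4 (p=3, s=7) fires B1->F, B2->T, B3->T; hits B1=F, B2=T, B3=T
test 5 (p=8, s=11) fires B1->F, B2->F, B3->F, B4->T; hits B1=F, B2=F, B3=F, B4=T
together the pool reaches 8 outcomes: B1=T, B1=F, B2=T, B2=F, B3=T, B3=F, B4=T, B4=F
no size-1 subset reaches all 8 outcomes (best union: 4/8)
no size-2 subset reaches all 8 outcomes (best union: 6/8)
the canonical winner is {2, 3, 5}: size 3, full 8-outcome coverage, earliest index list among size-3 covers

Answer: 2, 3, 5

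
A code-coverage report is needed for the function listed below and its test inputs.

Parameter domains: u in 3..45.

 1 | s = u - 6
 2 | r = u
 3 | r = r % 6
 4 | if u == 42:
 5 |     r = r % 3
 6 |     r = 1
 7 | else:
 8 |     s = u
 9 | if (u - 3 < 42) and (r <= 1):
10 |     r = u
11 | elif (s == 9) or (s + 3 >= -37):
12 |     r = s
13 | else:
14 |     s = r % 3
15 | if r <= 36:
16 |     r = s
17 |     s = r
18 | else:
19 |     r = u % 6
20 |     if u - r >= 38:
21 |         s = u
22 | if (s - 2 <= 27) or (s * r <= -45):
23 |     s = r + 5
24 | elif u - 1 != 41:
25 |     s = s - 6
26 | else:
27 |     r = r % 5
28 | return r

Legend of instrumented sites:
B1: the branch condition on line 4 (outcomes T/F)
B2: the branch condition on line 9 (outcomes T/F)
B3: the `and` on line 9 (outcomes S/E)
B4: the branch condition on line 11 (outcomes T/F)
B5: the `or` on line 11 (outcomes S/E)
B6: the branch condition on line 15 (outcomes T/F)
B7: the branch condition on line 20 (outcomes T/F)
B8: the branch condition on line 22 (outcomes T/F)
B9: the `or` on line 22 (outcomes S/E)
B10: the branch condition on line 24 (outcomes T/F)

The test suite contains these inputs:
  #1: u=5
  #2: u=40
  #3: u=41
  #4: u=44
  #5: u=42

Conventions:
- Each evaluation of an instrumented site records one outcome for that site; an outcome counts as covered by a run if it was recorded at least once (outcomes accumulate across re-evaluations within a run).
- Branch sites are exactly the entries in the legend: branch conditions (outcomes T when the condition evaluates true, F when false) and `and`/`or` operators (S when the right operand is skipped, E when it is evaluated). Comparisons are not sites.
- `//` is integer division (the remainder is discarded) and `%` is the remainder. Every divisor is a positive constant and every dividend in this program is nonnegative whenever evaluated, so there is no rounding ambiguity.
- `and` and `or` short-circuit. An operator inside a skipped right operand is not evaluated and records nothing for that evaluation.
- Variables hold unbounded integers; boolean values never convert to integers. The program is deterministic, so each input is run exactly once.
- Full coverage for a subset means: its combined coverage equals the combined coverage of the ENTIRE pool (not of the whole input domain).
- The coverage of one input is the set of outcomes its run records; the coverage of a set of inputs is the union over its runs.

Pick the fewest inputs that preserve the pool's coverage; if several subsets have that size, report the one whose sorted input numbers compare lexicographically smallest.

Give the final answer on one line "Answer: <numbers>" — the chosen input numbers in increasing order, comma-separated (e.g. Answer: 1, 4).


input #1 (u=5): events B1->F, B3->E, B2->F, B5->E, B4->T, B6->T, B9->S, B8->T; covers B1=F, B2=F, B3=E, B4=T, B5=E, B6=T, B8=T, B9=S
input #2 (u=40): events B1->F, B3->E, B2->F, B5->E, B4->T, B6->F, B7->F, B9->E, B8->F, B10->T; covers B1=F, B2=F, B3=E, B4=T, B5=E, B6=F, B7=F, B8=F, B9=E, B10=T
input #3 (u=41): events B1->F, B3->E, B2->F, B5->E, B4->T, B6->F, B7->F, B9->E, B8->F, B10->T; covers B1=F, B2=F, B3=E, B4=T, B5=E, B6=F, B7=F, B8=F, B9=E, B10=T
input #4 (u=44): events B1->F, B3->E, B2->F, B5->E, B4->T, B6->F, B7->T, B9->E, B8->F, B10->T; covers B1=F, B2=F, B3=E, B4=T, B5=E, B6=F, B7=T, B8=F, B9=E, B10=T
input #5 (u=42): events B1->T, B3->E, B2->T, B6->F, B7->T, B9->E, B8->F, B10->F; covers B1=T, B2=T, B3=E, B6=F, B7=T, B8=F, B9=E, B10=F
together the pool reaches 17 outcomes: B1=T, B1=F, B2=T, B2=F, B3=E, B4=T, B5=E, B6=T, B6=F, B7=T, B7=F, B8=T, B8=F, B9=S, B9=E, B10=T, B10=F
every size-1 subset falls short of the 17 outcomes (best: 10/17)
every size-2 subset falls short of the 17 outcomes (best: 15/17)
at size 3, {1, 2, 5} reaches all 17 outcomes; every lexicographically earlier size-3 subset fails
Answer: 1, 2, 5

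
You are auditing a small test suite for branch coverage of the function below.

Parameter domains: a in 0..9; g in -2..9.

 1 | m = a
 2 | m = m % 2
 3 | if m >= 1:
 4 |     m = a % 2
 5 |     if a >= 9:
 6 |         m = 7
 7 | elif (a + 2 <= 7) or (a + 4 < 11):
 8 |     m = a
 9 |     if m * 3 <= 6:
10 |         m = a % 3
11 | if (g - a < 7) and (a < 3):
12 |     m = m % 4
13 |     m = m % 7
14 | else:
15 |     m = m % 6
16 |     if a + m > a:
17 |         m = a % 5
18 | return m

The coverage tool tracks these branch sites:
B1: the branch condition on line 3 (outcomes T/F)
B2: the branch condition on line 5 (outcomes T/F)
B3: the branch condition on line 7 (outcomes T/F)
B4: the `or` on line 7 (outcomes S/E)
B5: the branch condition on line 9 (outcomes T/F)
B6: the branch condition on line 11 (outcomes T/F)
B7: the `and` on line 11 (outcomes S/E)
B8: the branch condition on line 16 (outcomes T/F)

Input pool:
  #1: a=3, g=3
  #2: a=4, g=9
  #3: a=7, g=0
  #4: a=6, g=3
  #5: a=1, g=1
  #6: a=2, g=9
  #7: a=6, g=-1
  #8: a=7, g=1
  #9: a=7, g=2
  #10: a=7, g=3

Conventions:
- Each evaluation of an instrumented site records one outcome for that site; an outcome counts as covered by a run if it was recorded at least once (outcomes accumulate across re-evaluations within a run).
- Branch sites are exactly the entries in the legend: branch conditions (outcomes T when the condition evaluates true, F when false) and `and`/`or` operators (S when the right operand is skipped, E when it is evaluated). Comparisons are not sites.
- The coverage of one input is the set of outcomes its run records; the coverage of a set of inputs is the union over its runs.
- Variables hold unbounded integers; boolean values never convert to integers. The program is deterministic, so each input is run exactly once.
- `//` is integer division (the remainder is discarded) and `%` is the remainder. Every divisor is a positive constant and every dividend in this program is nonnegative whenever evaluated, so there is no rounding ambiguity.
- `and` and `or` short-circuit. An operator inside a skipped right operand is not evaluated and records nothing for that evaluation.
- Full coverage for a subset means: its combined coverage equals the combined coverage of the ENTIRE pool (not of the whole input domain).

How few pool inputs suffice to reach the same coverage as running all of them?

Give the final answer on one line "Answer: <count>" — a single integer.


input #1 (a=3, g=3): events B1->T, B2->F, B7->E, B6->F, B8->T; covers B1=T, B2=F, B6=F, B7=E, B8=T
input #2 (a=4, g=9): events B1->F, B4->S, B3->T, B5->F, B7->E, B6->F, B8->T; covers B1=F, B3=T, B4=S, B5=F, B6=F, B7=E, B8=T
input #3 (a=7, g=0): events B1->T, B2->F, B7->E, B6->F, B8->T; covers B1=T, B2=F, B6=F, B7=E, B8=T
input #4 (a=6, g=3): events B1->F, B4->E, B3->T, B5->F, B7->E, B6->F, B8->F; covers B1=F, B3=T, B4=E, B5=F, B6=F, B7=E, B8=F
input #5 (a=1, g=1): events B1->T, B2->F, B7->E, B6->T; covers B1=T, B2=F, B6=T, B7=E
input #6 (a=2, g=9): events B1->F, B4->S, B3->T, B5->T, B7->S, B6->F, B8->T; covers B1=F, B3=T, B4=S, B5=T, B6=F, B7=S, B8=T
input #7 (a=6, g=-1): events B1->F, B4->E, B3->T, B5->F, B7->E, B6->F, B8->F; covers B1=F, B3=T, B4=E, B5=F, B6=F, B7=E, B8=F
input #8 (a=7, g=1): events B1->T, B2->F, B7->E, B6->F, B8->T; covers B1=T, B2=F, B6=F, B7=E, B8=T
input #9 (a=7, g=2): events B1->T, B2->F, B7->E, B6->F, B8->T; covers B1=T, B2=F, B6=F, B7=E, B8=T
input #10 (a=7, g=3): events B1->T, B2->F, B7->E, B6->F, B8->T; covers B1=T, B2=F, B6=F, B7=E, B8=T
pool-wide coverage (14 outcomes): B1=T, B1=F, B2=F, B3=T, B4=S, B4=E, B5=T, B5=F, B6=T, B6=F, B7=S, B7=E, B8=T, B8=F
every size-1 subset falls short of the 14 outcomes (best: 7/14)
every size-2 subset falls short of the 14 outcomes (best: 11/14)
the canonical winner is {4, 5, 6}: size 3, full 14-outcome coverage, earliest index list among size-3 covers
Answer: 3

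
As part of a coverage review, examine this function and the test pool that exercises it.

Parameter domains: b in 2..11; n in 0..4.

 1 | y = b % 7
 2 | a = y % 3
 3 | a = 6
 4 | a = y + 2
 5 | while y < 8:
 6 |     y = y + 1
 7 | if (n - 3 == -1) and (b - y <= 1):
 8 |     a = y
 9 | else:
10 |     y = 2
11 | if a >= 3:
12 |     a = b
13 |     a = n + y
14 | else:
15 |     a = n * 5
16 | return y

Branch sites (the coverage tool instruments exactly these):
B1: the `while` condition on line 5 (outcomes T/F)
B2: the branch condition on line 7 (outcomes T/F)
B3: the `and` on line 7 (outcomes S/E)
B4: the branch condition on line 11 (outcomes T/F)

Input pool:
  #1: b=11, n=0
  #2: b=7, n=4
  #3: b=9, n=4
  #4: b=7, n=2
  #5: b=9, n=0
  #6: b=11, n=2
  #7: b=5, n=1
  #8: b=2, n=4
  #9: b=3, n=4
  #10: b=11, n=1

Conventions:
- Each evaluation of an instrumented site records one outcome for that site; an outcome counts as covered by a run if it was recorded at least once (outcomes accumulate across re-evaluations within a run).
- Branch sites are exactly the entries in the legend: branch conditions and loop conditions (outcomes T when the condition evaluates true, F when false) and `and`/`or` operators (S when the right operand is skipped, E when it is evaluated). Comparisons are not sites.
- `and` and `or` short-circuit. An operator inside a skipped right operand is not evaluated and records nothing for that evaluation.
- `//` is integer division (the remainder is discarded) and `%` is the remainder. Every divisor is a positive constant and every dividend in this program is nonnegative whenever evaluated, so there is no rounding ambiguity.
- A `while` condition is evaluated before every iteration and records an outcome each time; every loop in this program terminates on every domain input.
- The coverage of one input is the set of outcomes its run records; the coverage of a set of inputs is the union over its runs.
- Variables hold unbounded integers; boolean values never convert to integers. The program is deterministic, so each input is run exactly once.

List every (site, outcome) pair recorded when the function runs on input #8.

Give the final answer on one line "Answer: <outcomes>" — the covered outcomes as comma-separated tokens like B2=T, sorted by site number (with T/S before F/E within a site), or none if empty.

Running input #8 (b=2, n=4), event by event:
  B1->T, B1->T, B1->T, B1->T, B1->T, B1->T, B1->F, B3->S, B2->F, B4->T
distinct outcomes covered: B1=T, B1=F, B2=F, B3=S, B4=T

Answer: B1=T, B1=F, B2=F, B3=S, B4=T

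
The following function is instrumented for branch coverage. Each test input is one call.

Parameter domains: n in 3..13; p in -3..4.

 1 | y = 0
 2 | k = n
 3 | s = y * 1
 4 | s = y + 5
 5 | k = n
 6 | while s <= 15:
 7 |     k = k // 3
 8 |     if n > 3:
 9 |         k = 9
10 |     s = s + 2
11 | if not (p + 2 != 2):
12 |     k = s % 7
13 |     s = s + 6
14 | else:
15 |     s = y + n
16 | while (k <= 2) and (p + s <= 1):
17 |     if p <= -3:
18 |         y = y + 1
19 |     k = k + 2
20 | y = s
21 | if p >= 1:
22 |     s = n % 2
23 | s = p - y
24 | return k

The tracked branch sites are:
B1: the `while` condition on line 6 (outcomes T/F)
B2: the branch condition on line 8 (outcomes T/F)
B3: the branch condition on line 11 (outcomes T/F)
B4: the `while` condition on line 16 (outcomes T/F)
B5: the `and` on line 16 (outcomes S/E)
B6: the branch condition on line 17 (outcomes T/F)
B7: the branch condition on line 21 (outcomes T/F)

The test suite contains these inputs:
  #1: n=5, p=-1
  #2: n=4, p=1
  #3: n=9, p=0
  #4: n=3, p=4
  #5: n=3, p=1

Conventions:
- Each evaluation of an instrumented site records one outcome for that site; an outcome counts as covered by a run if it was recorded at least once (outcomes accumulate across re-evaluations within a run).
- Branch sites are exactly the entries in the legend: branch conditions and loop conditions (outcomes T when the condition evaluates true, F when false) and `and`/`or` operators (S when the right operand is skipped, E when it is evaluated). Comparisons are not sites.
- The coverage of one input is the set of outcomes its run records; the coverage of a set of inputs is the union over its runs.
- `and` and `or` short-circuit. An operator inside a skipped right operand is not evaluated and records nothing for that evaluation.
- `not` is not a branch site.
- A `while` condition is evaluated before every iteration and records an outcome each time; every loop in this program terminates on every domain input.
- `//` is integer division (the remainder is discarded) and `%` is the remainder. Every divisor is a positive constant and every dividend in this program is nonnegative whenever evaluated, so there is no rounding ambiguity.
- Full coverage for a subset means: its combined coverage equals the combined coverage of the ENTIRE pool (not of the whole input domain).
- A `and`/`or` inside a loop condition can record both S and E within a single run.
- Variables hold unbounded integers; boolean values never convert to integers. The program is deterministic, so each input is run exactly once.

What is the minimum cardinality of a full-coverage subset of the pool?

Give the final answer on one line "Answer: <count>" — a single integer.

run #1 (n=5, p=-1) records B1=T, B1=F, B2=T, B3=F, B4=F, B5=S, B7=F
run #2 (n=4, p=1) records B1=T, B1=F, B2=T, B3=F, B4=F, B5=S, B7=T
run #3 (n=9, p=0) records B1=T, B1=F, B2=T, B3=T, B4=F, B5=S, B7=F
run #4 (n=3, p=4) records B1=T, B1=F, B2=F, B3=F, B4=F, B5=E, B7=T
run #5 (n=3, p=1) records B1=T, B1=F, B2=F, B3=F, B4=F, B5=E, B7=T
the full pool covers 11 outcomes: B1=T, B1=F, B2=T, B2=F, B3=T, B3=F, B4=F, B5=S, B5=E, B7=T, B7=F
size 1 is not enough: best union over all size-1 subsets is 7/11
inputs {3, 4} (size 2) cover everything; no size-2 subset with a lexicographically smaller index list covers all 11

Answer: 2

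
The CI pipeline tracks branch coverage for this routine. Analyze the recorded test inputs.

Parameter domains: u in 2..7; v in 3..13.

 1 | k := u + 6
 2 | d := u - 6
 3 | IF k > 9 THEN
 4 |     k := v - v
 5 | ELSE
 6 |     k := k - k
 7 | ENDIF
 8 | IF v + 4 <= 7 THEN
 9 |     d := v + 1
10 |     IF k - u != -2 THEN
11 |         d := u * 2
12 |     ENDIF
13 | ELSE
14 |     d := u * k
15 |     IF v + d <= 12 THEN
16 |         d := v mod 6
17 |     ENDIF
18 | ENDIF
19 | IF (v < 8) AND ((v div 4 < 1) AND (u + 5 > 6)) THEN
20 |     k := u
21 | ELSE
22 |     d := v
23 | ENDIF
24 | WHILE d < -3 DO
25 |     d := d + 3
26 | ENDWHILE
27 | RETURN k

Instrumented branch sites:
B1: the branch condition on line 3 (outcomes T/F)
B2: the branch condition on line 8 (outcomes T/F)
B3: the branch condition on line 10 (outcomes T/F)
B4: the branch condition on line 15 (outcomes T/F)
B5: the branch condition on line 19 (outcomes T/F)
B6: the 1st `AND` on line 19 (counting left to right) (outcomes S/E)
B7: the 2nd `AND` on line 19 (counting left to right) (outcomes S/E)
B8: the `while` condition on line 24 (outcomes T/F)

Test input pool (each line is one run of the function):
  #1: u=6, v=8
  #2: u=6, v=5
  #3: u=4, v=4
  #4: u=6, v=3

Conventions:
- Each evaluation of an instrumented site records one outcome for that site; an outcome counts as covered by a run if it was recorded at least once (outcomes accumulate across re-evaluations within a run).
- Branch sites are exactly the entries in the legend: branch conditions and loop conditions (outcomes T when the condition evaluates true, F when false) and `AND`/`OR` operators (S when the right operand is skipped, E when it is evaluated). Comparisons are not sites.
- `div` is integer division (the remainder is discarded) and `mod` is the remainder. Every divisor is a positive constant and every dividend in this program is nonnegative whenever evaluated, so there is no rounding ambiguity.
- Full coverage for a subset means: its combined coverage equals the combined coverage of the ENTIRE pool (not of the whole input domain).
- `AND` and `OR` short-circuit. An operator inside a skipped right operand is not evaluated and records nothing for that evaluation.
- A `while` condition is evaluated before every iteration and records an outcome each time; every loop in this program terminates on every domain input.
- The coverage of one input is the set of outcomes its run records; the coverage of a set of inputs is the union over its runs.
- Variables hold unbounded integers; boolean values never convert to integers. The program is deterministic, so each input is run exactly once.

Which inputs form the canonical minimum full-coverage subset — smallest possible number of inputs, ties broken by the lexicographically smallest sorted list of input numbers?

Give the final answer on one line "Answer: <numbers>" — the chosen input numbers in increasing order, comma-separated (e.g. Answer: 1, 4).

input #1 (u=6, v=8): events B1->T, B2->F, B4->T, B6->S, B5->F, B8->F; covers B1=T, B2=F, B4=T, B5=F, B6=S, B8=F
input #2 (u=6, v=5): events B1->T, B2->F, B4->T, B6->E, B7->S, B5->F, B8->F; covers B1=T, B2=F, B4=T, B5=F, B6=E, B7=S, B8=F
input #3 (u=4, v=4): events B1->T, B2->F, B4->T, B6->E, B7->S, B5->F, B8->F; covers B1=T, B2=F, B4=T, B5=F, B6=E, B7=S, B8=F
input #4 (u=6, v=3): events B1->T, B2->T, B3->T, B6->E, B7->E, B5->T, B8->F; covers B1=T, B2=T, B3=T, B5=T, B6=E, B7=E, B8=F
the full pool covers 12 outcomes: B1=T, B2=T, B2=F, B3=T, B4=T, B5=T, B5=F, B6=S, B6=E, B7=S, B7=E, B8=F
checked all size-1 subsets: none covers 12 outcomes (max 7/12)
checked all size-2 subsets: none covers 12 outcomes (max 11/12)
the canonical winner is {1, 2, 4}: size 3, full 12-outcome coverage, earliest index list among size-3 covers

Answer: 1, 2, 4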